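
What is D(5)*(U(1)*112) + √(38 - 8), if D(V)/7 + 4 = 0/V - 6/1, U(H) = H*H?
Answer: -7840 + √30 ≈ -7834.5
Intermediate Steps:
U(H) = H²
D(V) = -70 (D(V) = -28 + 7*(0/V - 6/1) = -28 + 7*(0 - 6*1) = -28 + 7*(0 - 6) = -28 + 7*(-6) = -28 - 42 = -70)
D(5)*(U(1)*112) + √(38 - 8) = -70*1²*112 + √(38 - 8) = -70*112 + √30 = -7840 + √30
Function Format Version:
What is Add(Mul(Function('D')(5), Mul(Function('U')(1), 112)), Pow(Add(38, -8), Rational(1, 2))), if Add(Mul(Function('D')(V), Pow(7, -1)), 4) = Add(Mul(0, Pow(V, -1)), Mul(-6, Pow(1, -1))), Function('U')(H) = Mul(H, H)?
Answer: Add(-7840, Pow(30, Rational(1, 2))) ≈ -7834.5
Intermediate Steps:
Function('U')(H) = Pow(H, 2)
Function('D')(V) = -70 (Function('D')(V) = Add(-28, Mul(7, Add(Mul(0, Pow(V, -1)), Mul(-6, Pow(1, -1))))) = Add(-28, Mul(7, Add(0, Mul(-6, 1)))) = Add(-28, Mul(7, Add(0, -6))) = Add(-28, Mul(7, -6)) = Add(-28, -42) = -70)
Add(Mul(Function('D')(5), Mul(Function('U')(1), 112)), Pow(Add(38, -8), Rational(1, 2))) = Add(Mul(-70, Mul(Pow(1, 2), 112)), Pow(Add(38, -8), Rational(1, 2))) = Add(Mul(-70, Mul(1, 112)), Pow(30, Rational(1, 2))) = Add(Mul(-70, 112), Pow(30, Rational(1, 2))) = Add(-7840, Pow(30, Rational(1, 2)))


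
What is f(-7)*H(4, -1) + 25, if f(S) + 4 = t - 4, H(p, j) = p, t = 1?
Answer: -3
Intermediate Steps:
f(S) = -7 (f(S) = -4 + (1 - 4) = -4 - 3 = -7)
f(-7)*H(4, -1) + 25 = -7*4 + 25 = -28 + 25 = -3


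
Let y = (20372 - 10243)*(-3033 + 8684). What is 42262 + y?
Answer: 57281241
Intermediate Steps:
y = 57238979 (y = 10129*5651 = 57238979)
42262 + y = 42262 + 57238979 = 57281241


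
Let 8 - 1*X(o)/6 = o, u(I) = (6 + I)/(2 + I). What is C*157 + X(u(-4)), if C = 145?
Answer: 22819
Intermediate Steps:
u(I) = (6 + I)/(2 + I)
X(o) = 48 - 6*o
C*157 + X(u(-4)) = 145*157 + (48 - 6*(6 - 4)/(2 - 4)) = 22765 + (48 - 6*2/(-2)) = 22765 + (48 - (-3)*2) = 22765 + (48 - 6*(-1)) = 22765 + (48 + 6) = 22765 + 54 = 22819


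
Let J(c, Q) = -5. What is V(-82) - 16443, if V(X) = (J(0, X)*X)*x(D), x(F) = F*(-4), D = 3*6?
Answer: -45963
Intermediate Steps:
D = 18
x(F) = -4*F
V(X) = 360*X (V(X) = (-5*X)*(-4*18) = -5*X*(-72) = 360*X)
V(-82) - 16443 = 360*(-82) - 16443 = -29520 - 16443 = -45963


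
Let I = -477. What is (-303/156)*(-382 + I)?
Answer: 86759/52 ≈ 1668.4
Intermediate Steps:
(-303/156)*(-382 + I) = (-303/156)*(-382 - 477) = -303*1/156*(-859) = -101/52*(-859) = 86759/52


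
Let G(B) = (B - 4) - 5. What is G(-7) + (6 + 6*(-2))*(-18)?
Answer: 92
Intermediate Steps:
G(B) = -9 + B (G(B) = (-4 + B) - 5 = -9 + B)
G(-7) + (6 + 6*(-2))*(-18) = (-9 - 7) + (6 + 6*(-2))*(-18) = -16 + (6 - 12)*(-18) = -16 - 6*(-18) = -16 + 108 = 92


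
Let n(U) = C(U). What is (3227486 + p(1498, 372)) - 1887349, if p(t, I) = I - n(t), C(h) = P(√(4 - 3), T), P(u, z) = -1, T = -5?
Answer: 1340510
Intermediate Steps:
C(h) = -1
n(U) = -1
p(t, I) = 1 + I (p(t, I) = I - 1*(-1) = I + 1 = 1 + I)
(3227486 + p(1498, 372)) - 1887349 = (3227486 + (1 + 372)) - 1887349 = (3227486 + 373) - 1887349 = 3227859 - 1887349 = 1340510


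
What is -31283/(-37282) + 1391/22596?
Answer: 54194995/60173148 ≈ 0.90065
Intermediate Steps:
-31283/(-37282) + 1391/22596 = -31283*(-1/37282) + 1391*(1/22596) = 4469/5326 + 1391/22596 = 54194995/60173148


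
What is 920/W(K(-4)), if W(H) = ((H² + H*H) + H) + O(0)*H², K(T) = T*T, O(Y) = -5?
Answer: -115/94 ≈ -1.2234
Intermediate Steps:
K(T) = T²
W(H) = H - 3*H² (W(H) = ((H² + H*H) + H) - 5*H² = ((H² + H²) + H) - 5*H² = (2*H² + H) - 5*H² = (H + 2*H²) - 5*H² = H - 3*H²)
920/W(K(-4)) = 920/(((-4)²*(1 - 3*(-4)²))) = 920/((16*(1 - 3*16))) = 920/((16*(1 - 48))) = 920/((16*(-47))) = 920/(-752) = 920*(-1/752) = -115/94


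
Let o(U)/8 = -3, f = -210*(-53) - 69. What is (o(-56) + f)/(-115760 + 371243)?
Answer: 3679/85161 ≈ 0.043200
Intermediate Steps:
f = 11061 (f = 11130 - 69 = 11061)
o(U) = -24 (o(U) = 8*(-3) = -24)
(o(-56) + f)/(-115760 + 371243) = (-24 + 11061)/(-115760 + 371243) = 11037/255483 = 11037*(1/255483) = 3679/85161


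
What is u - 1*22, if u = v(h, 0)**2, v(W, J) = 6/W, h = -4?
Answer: -79/4 ≈ -19.750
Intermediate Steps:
u = 9/4 (u = (6/(-4))**2 = (6*(-1/4))**2 = (-3/2)**2 = 9/4 ≈ 2.2500)
u - 1*22 = 9/4 - 1*22 = 9/4 - 22 = -79/4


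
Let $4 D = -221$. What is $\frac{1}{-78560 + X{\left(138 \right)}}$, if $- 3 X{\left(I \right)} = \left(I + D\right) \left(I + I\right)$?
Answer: $- \frac{1}{86173} \approx -1.1605 \cdot 10^{-5}$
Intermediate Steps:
$D = - \frac{221}{4}$ ($D = \frac{1}{4} \left(-221\right) = - \frac{221}{4} \approx -55.25$)
$X{\left(I \right)} = - \frac{2 I \left(- \frac{221}{4} + I\right)}{3}$ ($X{\left(I \right)} = - \frac{\left(I - \frac{221}{4}\right) \left(I + I\right)}{3} = - \frac{\left(- \frac{221}{4} + I\right) 2 I}{3} = - \frac{2 I \left(- \frac{221}{4} + I\right)}{3}$)
$\frac{1}{-78560 + X{\left(138 \right)}} = \frac{1}{-78560 + \frac{1}{6} \cdot 138 \left(221 - 552\right)} = \frac{1}{-78560 + \frac{1}{6} \cdot 138 \left(-331\right)} = \frac{1}{-78560 - 7613} = \frac{1}{-86173} = - \frac{1}{86173}$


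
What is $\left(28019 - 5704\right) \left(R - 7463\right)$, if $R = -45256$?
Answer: $-1176424485$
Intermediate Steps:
$\left(28019 - 5704\right) \left(R - 7463\right) = \left(28019 - 5704\right) \left(-45256 - 7463\right) = 22315 \left(-52719\right) = -1176424485$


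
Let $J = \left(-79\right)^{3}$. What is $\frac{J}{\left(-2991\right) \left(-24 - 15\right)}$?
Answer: $- \frac{493039}{116649} \approx -4.2267$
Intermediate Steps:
$J = -493039$
$\frac{J}{\left(-2991\right) \left(-24 - 15\right)} = - \frac{493039}{\left(-2991\right) \left(-24 - 15\right)} = - \frac{493039}{\left(-2991\right) \left(-39\right)} = - \frac{493039}{116649}$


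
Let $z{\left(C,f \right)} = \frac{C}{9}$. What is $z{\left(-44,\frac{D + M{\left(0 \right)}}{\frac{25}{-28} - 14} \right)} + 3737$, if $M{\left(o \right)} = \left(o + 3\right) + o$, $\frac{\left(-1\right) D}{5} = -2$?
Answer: $\frac{33589}{9} \approx 3732.1$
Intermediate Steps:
$D = 10$ ($D = \left(-5\right) \left(-2\right) = 10$)
$M{\left(o \right)} = 3 + 2 o$ ($M{\left(o \right)} = \left(3 + o\right) + o = 3 + 2 o$)
$z{\left(C,f \right)} = \frac{C}{9}$ ($z{\left(C,f \right)} = C \frac{1}{9} = \frac{C}{9}$)
$z{\left(-44,\frac{D + M{\left(0 \right)}}{\frac{25}{-28} - 14} \right)} + 3737 = \frac{1}{9} \left(-44\right) + 3737 = - \frac{44}{9} + 3737 = \frac{33589}{9}$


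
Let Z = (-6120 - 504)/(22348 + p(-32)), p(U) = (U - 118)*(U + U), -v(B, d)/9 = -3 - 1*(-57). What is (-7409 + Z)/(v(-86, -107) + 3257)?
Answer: -59177339/22131977 ≈ -2.6738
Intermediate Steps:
v(B, d) = -486 (v(B, d) = -9*(-3 - 1*(-57)) = -9*(-3 + 57) = -9*54 = -486)
p(U) = 2*U*(-118 + U) (p(U) = (-118 + U)*(2*U) = 2*U*(-118 + U))
Z = -1656/7987 (Z = (-6120 - 504)/(22348 + 2*(-32)*(-118 - 32)) = -6624/(22348 + 2*(-32)*(-150)) = -6624/(22348 + 9600) = -6624/31948 = -6624*1/31948 = -1656/7987 ≈ -0.20734)
(-7409 + Z)/(v(-86, -107) + 3257) = (-7409 - 1656/7987)/(-486 + 3257) = -59177339/7987/2771 = -59177339/7987*1/2771 = -59177339/22131977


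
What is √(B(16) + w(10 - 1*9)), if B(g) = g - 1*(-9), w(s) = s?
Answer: √26 ≈ 5.0990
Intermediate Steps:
B(g) = 9 + g (B(g) = g + 9 = 9 + g)
√(B(16) + w(10 - 1*9)) = √((9 + 16) + (10 - 1*9)) = √(25 + (10 - 9)) = √(25 + 1) = √26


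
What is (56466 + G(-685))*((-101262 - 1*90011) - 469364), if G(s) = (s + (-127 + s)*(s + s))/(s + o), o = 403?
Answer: -3261709548503/94 ≈ -3.4699e+10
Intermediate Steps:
G(s) = (s + 2*s*(-127 + s))/(403 + s) (G(s) = (s + (-127 + s)*(s + s))/(s + 403) = (s + (-127 + s)*(2*s))/(403 + s) = (s + 2*s*(-127 + s))/(403 + s))
(56466 + G(-685))*((-101262 - 1*90011) - 469364) = (56466 - 685*(-253 + 2*(-685))/(403 - 685))*((-101262 - 1*90011) - 469364) = (56466 - 685*(-253 - 1370)/(-282))*((-101262 - 90011) - 469364) = (56466 - 685*(-1/282)*(-1623))*(-191273 - 469364) = (56466 - 370585/94)*(-660637) = (4937219/94)*(-660637) = -3261709548503/94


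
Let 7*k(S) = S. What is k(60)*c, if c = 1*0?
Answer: 0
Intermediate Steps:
k(S) = S/7
c = 0
k(60)*c = ((⅐)*60)*0 = (60/7)*0 = 0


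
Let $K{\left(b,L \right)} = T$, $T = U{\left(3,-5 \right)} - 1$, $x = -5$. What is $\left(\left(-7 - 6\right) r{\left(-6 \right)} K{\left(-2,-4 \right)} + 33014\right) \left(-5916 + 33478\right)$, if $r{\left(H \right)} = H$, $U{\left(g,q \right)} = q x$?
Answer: $961527932$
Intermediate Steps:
$U{\left(g,q \right)} = - 5 q$ ($U{\left(g,q \right)} = q \left(-5\right) = - 5 q$)
$T = 24$ ($T = \left(-5\right) \left(-5\right) - 1 = 25 - 1 = 24$)
$K{\left(b,L \right)} = 24$
$\left(\left(-7 - 6\right) r{\left(-6 \right)} K{\left(-2,-4 \right)} + 33014\right) \left(-5916 + 33478\right) = \left(\left(-7 - 6\right) \left(-6\right) 24 + 33014\right) \left(-5916 + 33478\right) = \left(\left(-13\right) \left(-6\right) 24 + 33014\right) 27562 = \left(78 \cdot 24 + 33014\right) 27562 = \left(1872 + 33014\right) 27562 = 34886 \cdot 27562 = 961527932$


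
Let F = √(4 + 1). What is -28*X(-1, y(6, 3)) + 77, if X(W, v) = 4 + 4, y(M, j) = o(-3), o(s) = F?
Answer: -147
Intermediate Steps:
F = √5 ≈ 2.2361
o(s) = √5
y(M, j) = √5
X(W, v) = 8
-28*X(-1, y(6, 3)) + 77 = -28*8 + 77 = -224 + 77 = -147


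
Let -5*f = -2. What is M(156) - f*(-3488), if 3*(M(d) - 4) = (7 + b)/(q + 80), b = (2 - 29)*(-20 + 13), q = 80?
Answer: 167953/120 ≈ 1399.6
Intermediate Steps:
f = ⅖ (f = -⅕*(-2) = ⅖ ≈ 0.40000)
b = 189 (b = -27*(-7) = 189)
M(d) = 529/120 (M(d) = 4 + ((7 + 189)/(80 + 80))/3 = 4 + (196/160)/3 = 4 + (196*(1/160))/3 = 4 + (⅓)*(49/40) = 4 + 49/120 = 529/120)
M(156) - f*(-3488) = 529/120 - 2*(-3488)/5 = 529/120 - 1*(-6976/5) = 529/120 + 6976/5 = 167953/120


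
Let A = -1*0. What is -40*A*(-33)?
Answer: 0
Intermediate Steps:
A = 0
-40*A*(-33) = -40*0*(-33) = 0*(-33) = 0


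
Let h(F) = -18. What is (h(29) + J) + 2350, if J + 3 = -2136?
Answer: 193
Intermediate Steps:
J = -2139 (J = -3 - 2136 = -2139)
(h(29) + J) + 2350 = (-18 - 2139) + 2350 = -2157 + 2350 = 193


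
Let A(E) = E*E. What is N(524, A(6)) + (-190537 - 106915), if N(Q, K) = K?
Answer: -297416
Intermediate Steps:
A(E) = E**2
N(524, A(6)) + (-190537 - 106915) = 6**2 + (-190537 - 106915) = 36 - 297452 = -297416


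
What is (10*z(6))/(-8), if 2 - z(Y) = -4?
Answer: -15/2 ≈ -7.5000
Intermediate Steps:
z(Y) = 6 (z(Y) = 2 - 1*(-4) = 2 + 4 = 6)
(10*z(6))/(-8) = (10*6)/(-8) = 60*(-1/8) = -15/2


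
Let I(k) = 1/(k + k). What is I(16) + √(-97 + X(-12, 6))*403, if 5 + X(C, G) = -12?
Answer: 1/32 + 403*I*√114 ≈ 0.03125 + 4302.9*I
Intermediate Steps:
X(C, G) = -17 (X(C, G) = -5 - 12 = -17)
I(k) = 1/(2*k)
I(16) + √(-97 + X(-12, 6))*403 = (½)/16 + √(-97 - 17)*403 = (½)*(1/16) + √(-114)*403 = 1/32 + (I*√114)*403 = 1/32 + 403*I*√114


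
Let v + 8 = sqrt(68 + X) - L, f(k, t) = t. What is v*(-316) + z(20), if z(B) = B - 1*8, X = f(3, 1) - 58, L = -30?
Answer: -6940 - 316*sqrt(11) ≈ -7988.1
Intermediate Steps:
X = -57 (X = 1 - 58 = -57)
z(B) = -8 + B (z(B) = B - 8 = -8 + B)
v = 22 + sqrt(11) (v = -8 + (sqrt(68 - 57) - 1*(-30)) = -8 + (sqrt(11) + 30) = -8 + (30 + sqrt(11)) = 22 + sqrt(11) ≈ 25.317)
v*(-316) + z(20) = (22 + sqrt(11))*(-316) + (-8 + 20) = (-6952 - 316*sqrt(11)) + 12 = -6940 - 316*sqrt(11)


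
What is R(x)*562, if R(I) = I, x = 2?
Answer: 1124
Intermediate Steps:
R(x)*562 = 2*562 = 1124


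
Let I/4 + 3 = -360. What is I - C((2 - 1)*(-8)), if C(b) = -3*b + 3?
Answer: -1479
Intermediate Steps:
C(b) = 3 - 3*b
I = -1452 (I = -12 + 4*(-360) = -12 - 1440 = -1452)
I - C((2 - 1)*(-8)) = -1452 - (3 - 3*(2 - 1)*(-8)) = -1452 - (3 - 3*(-8)) = -1452 - (3 + 24) = -1452 - 1*27 = -1452 - 27 = -1479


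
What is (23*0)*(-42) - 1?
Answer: -1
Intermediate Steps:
(23*0)*(-42) - 1 = 0*(-42) - 1 = 0 - 1 = -1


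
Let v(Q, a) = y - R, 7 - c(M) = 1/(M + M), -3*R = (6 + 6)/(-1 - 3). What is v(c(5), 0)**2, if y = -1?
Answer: 4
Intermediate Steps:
R = 1 (R = -(6 + 6)/(3*(-1 - 3)) = -4/(-4) = -4*(-1)/4 = -1/3*(-3) = 1)
c(M) = 7 - 1/(2*M) (c(M) = 7 - 1/(M + M) = 7 - 1/(2*M))
v(Q, a) = -2 (v(Q, a) = -1 - 1*1 = -1 - 1 = -2)
v(c(5), 0)**2 = (-2)**2 = 4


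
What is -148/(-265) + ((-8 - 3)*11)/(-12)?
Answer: 33841/3180 ≈ 10.642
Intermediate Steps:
-148/(-265) + ((-8 - 3)*11)/(-12) = -148*(-1/265) - 11*11*(-1/12) = 148/265 - 121*(-1/12) = 148/265 + 121/12 = 33841/3180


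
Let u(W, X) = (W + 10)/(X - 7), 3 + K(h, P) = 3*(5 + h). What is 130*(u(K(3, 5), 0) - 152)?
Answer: -142350/7 ≈ -20336.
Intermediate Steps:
K(h, P) = 12 + 3*h (K(h, P) = -3 + 3*(5 + h) = -3 + (15 + 3*h) = 12 + 3*h)
u(W, X) = (10 + W)/(-7 + X)
130*(u(K(3, 5), 0) - 152) = 130*((10 + (12 + 3*3))/(-7 + 0) - 152) = 130*((10 + (12 + 9))/(-7) - 152) = 130*(-(10 + 21)/7 - 152) = 130*(-1/7*31 - 152) = 130*(-31/7 - 152) = 130*(-1095/7) = -142350/7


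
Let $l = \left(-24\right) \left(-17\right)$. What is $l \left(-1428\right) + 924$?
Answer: $-581700$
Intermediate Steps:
$l = 408$
$l \left(-1428\right) + 924 = 408 \left(-1428\right) + 924 = -582624 + 924 = -581700$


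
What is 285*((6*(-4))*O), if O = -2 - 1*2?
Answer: 27360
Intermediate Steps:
O = -4 (O = -2 - 2 = -4)
285*((6*(-4))*O) = 285*((6*(-4))*(-4)) = 285*(-24*(-4)) = 285*96 = 27360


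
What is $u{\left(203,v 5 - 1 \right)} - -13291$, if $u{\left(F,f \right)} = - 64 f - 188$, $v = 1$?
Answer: $12847$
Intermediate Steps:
$u{\left(F,f \right)} = -188 - 64 f$
$u{\left(203,v 5 - 1 \right)} - -13291 = \left(-188 - 64 \left(1 \cdot 5 - 1\right)\right) - -13291 = \left(-188 - 64 \left(5 - 1\right)\right) + 13291 = \left(-188 - 256\right) + 13291 = -444 + 13291 = 12847$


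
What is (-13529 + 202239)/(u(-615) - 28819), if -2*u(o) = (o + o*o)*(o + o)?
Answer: 188710/232201331 ≈ 0.00081270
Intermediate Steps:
u(o) = -o*(o + o²) (u(o) = -(o + o*o)*(o + o)/2 = -(o + o²)*2*o/2 = -o*(o + o²))
(-13529 + 202239)/(u(-615) - 28819) = (-13529 + 202239)/((-615)²*(-1 - 1*(-615)) - 28819) = 188710/(378225*(-1 + 615) - 28819) = 188710/(378225*614 - 28819) = 188710/(232230150 - 28819) = 188710/232201331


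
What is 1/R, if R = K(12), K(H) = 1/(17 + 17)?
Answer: 34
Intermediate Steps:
K(H) = 1/34
R = 1/34 ≈ 0.029412
1/R = 1/(1/34) = 34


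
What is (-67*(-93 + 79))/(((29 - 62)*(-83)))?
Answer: 938/2739 ≈ 0.34246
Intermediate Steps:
(-67*(-93 + 79))/(((29 - 62)*(-83))) = (-67*(-14))/((-33*(-83))) = 938/2739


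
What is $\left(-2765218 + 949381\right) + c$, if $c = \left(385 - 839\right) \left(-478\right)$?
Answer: $-1598825$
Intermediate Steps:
$c = 217012$ ($c = \left(-454\right) \left(-478\right) = 217012$)
$\left(-2765218 + 949381\right) + c = \left(-2765218 + 949381\right) + 217012 = -1815837 + 217012 = -1598825$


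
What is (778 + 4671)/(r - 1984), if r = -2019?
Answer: -5449/4003 ≈ -1.3612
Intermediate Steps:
(778 + 4671)/(r - 1984) = (778 + 4671)/(-2019 - 1984) = 5449/(-4003) = 5449*(-1/4003) = -5449/4003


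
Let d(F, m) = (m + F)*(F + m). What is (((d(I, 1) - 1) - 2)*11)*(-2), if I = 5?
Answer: -726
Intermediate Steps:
d(F, m) = (F + m)² (d(F, m) = (F + m)*(F + m) = (F + m)²)
(((d(I, 1) - 1) - 2)*11)*(-2) = ((((5 + 1)² - 1) - 2)*11)*(-2) = (((6² - 1) - 2)*11)*(-2) = (((36 - 1) - 2)*11)*(-2) = ((35 - 2)*11)*(-2) = (33*11)*(-2) = 363*(-2) = -726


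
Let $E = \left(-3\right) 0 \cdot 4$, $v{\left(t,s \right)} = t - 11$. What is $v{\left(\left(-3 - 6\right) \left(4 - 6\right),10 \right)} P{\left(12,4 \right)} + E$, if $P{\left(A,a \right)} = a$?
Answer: $28$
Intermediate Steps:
$v{\left(t,s \right)} = -11 + t$
$E = 0$ ($E = 0 \cdot 4 = 0$)
$v{\left(\left(-3 - 6\right) \left(4 - 6\right),10 \right)} P{\left(12,4 \right)} + E = \left(-11 + \left(-3 - 6\right) \left(4 - 6\right)\right) 4 + 0 = \left(-11 - -18\right) 4 + 0 = \left(-11 + 18\right) 4 + 0 = 7 \cdot 4 + 0 = 28 + 0 = 28$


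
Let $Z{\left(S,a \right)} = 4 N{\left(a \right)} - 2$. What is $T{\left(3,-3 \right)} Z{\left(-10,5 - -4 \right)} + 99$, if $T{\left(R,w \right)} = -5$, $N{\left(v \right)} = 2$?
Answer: $69$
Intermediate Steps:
$Z{\left(S,a \right)} = 6$ ($Z{\left(S,a \right)} = 4 \cdot 2 - 2 = 8 - 2 = 6$)
$T{\left(3,-3 \right)} Z{\left(-10,5 - -4 \right)} + 99 = \left(-5\right) 6 + 99 = -30 + 99 = 69$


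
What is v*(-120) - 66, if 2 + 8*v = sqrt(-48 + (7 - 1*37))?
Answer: -36 - 15*I*sqrt(78) ≈ -36.0 - 132.48*I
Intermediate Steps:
v = -1/4 + I*sqrt(78)/8 (v = -1/4 + sqrt(-48 + (7 - 1*37))/8 = -1/4 + sqrt(-48 + (7 - 37))/8 = -1/4 + sqrt(-48 - 30)/8 = -1/4 + sqrt(-78)/8 = -1/4 + (I*sqrt(78))/8 = -1/4 + I*sqrt(78)/8 ≈ -0.25 + 1.104*I)
v*(-120) - 66 = (-1/4 + I*sqrt(78)/8)*(-120) - 66 = (30 - 15*I*sqrt(78)) - 66 = -36 - 15*I*sqrt(78)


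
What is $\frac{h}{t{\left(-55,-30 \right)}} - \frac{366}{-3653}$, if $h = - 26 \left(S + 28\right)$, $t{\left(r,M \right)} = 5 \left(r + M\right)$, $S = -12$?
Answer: $\frac{1675198}{1552525} \approx 1.079$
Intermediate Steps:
$t{\left(r,M \right)} = 5 M + 5 r$ ($t{\left(r,M \right)} = 5 \left(M + r\right) = 5 M + 5 r$)
$h = -416$ ($h = - 26 \left(-12 + 28\right) = \left(-26\right) 16 = -416$)
$\frac{h}{t{\left(-55,-30 \right)}} - \frac{366}{-3653} = - \frac{416}{5 \left(-30\right) + 5 \left(-55\right)} - \frac{366}{-3653} = - \frac{416}{-150 - 275} - - \frac{366}{3653} = - \frac{416}{-425} + \frac{366}{3653} = \left(-416\right) \left(- \frac{1}{425}\right) + \frac{366}{3653} = \frac{416}{425} + \frac{366}{3653} = \frac{1675198}{1552525}$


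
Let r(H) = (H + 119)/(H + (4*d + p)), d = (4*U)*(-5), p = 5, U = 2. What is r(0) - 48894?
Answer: -7578689/155 ≈ -48895.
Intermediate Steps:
d = -40 (d = (4*2)*(-5) = 8*(-5) = -40)
r(H) = (119 + H)/(-155 + H) (r(H) = (H + 119)/(H + (4*(-40) + 5)) = (119 + H)/(H + (-160 + 5)) = (119 + H)/(H - 155) = (119 + H)/(-155 + H))
r(0) - 48894 = (119 + 0)/(-155 + 0) - 48894 = 119/(-155) - 48894 = -1/155*119 - 48894 = -119/155 - 48894 = -7578689/155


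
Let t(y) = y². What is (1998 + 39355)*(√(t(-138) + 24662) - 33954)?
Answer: -1404099762 + 1695473*√26 ≈ -1.3955e+9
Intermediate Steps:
(1998 + 39355)*(√(t(-138) + 24662) - 33954) = (1998 + 39355)*(√((-138)² + 24662) - 33954) = 41353*(√(19044 + 24662) - 33954) = 41353*(√43706 - 33954) = 41353*(41*√26 - 33954) = 41353*(-33954 + 41*√26) = -1404099762 + 1695473*√26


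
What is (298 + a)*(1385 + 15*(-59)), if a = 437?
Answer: 367500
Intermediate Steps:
(298 + a)*(1385 + 15*(-59)) = (298 + 437)*(1385 + 15*(-59)) = 735*(1385 - 885) = 735*500 = 367500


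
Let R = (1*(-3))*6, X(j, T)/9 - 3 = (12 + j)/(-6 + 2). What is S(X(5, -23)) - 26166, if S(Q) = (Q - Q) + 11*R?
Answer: -26364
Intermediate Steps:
X(j, T) = -9*j/4 (X(j, T) = 27 + 9*((12 + j)/(-6 + 2)) = 27 + 9*((12 + j)/(-4)) = 27 + 9*((12 + j)*(-¼)) = 27 + 9*(-3 - j/4) = 27 + (-27 - 9*j/4) = -9*j/4)
R = -18 (R = -3*6 = -18)
S(Q) = -198 (S(Q) = (Q - Q) + 11*(-18) = 0 - 198 = -198)
S(X(5, -23)) - 26166 = -198 - 26166 = -26364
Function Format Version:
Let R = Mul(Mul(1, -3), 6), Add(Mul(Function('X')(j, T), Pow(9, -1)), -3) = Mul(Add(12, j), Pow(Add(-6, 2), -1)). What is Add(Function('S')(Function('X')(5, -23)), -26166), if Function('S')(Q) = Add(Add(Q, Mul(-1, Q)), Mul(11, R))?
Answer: -26364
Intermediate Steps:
Function('X')(j, T) = Mul(Rational(-9, 4), j) (Function('X')(j, T) = Add(27, Mul(9, Mul(Add(12, j), Pow(Add(-6, 2), -1)))) = Add(27, Mul(9, Mul(Add(12, j), Pow(-4, -1)))) = Add(27, Mul(9, Mul(Add(12, j), Rational(-1, 4)))) = Add(27, Mul(9, Add(-3, Mul(Rational(-1, 4), j)))) = Add(27, Add(-27, Mul(Rational(-9, 4), j))) = Mul(Rational(-9, 4), j))
R = -18 (R = Mul(-3, 6) = -18)
Function('S')(Q) = -198 (Function('S')(Q) = Add(Add(Q, Mul(-1, Q)), Mul(11, -18)) = Add(0, -198) = -198)
Add(Function('S')(Function('X')(5, -23)), -26166) = Add(-198, -26166) = -26364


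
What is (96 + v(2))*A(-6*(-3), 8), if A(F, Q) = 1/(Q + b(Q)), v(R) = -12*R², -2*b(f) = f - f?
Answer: 6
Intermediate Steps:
b(f) = 0 (b(f) = -(f - f)/2 = -½*0 = 0)
A(F, Q) = 1/Q (A(F, Q) = 1/(Q + 0) = 1/Q)
(96 + v(2))*A(-6*(-3), 8) = (96 - 12*2²)/8 = (96 - 12*4)*(⅛) = (96 - 48)*(⅛) = 48*(⅛) = 6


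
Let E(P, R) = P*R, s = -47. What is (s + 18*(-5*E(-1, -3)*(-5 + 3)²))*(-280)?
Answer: 315560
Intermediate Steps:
(s + 18*(-5*E(-1, -3)*(-5 + 3)²))*(-280) = (-47 + 18*(-5*(-1*(-3))*(-5 + 3)²))*(-280) = (-47 + 18*(-15*(-2)²))*(-280) = (-47 + 18*(-15*4))*(-280) = (-47 + 18*(-5*12))*(-280) = (-47 + 18*(-60))*(-280) = (-47 - 1080)*(-280) = -1127*(-280) = 315560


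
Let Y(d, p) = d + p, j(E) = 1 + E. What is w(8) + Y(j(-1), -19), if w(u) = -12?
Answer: -31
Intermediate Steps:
w(8) + Y(j(-1), -19) = -12 + ((1 - 1) - 19) = -12 + (0 - 19) = -12 - 19 = -31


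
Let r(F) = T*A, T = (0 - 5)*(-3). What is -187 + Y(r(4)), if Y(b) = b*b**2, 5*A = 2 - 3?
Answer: -214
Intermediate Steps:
A = -1/5 (A = (2 - 3)/5 = (1/5)*(-1) = -1/5 ≈ -0.20000)
T = 15 (T = -5*(-3) = 15)
r(F) = -3 (r(F) = 15*(-1/5) = -3)
Y(b) = b**3
-187 + Y(r(4)) = -187 + (-3)**3 = -187 - 27 = -214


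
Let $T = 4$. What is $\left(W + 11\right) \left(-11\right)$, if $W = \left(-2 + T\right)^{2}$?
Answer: $-165$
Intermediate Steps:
$W = 4$ ($W = \left(-2 + 4\right)^{2} = 2^{2} = 4$)
$\left(W + 11\right) \left(-11\right) = \left(4 + 11\right) \left(-11\right) = 15 \left(-11\right) = -165$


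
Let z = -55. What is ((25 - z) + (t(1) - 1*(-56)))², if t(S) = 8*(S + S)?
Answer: 23104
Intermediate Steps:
t(S) = 16*S (t(S) = 8*(2*S) = 16*S)
((25 - z) + (t(1) - 1*(-56)))² = ((25 - 1*(-55)) + (16*1 - 1*(-56)))² = ((25 + 55) + (16 + 56))² = (80 + 72)² = 152² = 23104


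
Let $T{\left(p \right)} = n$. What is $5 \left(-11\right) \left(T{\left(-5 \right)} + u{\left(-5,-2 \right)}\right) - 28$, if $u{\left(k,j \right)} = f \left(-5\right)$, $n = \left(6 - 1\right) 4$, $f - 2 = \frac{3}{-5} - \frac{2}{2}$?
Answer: $-1018$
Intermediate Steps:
$f = \frac{2}{5}$ ($f = 2 + \left(\frac{3}{-5} - \frac{2}{2}\right) = 2 + \left(3 \left(- \frac{1}{5}\right) - 1\right) = 2 - \frac{8}{5} = \frac{2}{5} \approx 0.4$)
$n = 20$ ($n = 5 \cdot 4 = 20$)
$u{\left(k,j \right)} = -2$ ($u{\left(k,j \right)} = \frac{2}{5} \left(-5\right) = -2$)
$T{\left(p \right)} = 20$
$5 \left(-11\right) \left(T{\left(-5 \right)} + u{\left(-5,-2 \right)}\right) - 28 = 5 \left(-11\right) \left(20 - 2\right) - 28 = \left(-55\right) 18 - 28 = -990 - 28 = -1018$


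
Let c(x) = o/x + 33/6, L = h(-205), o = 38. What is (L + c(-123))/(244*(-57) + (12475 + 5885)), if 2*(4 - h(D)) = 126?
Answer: -1891/156456 ≈ -0.012086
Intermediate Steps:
h(D) = -59 (h(D) = 4 - ½*126 = 4 - 63 = -59)
L = -59
c(x) = 11/2 + 38/x (c(x) = 38/x + 33/6 = 38/x + 33*(⅙) = 38/x + 11/2 = 11/2 + 38/x)
(L + c(-123))/(244*(-57) + (12475 + 5885)) = (-59 + (11/2 + 38/(-123)))/(244*(-57) + (12475 + 5885)) = (-59 + (11/2 + 38*(-1/123)))/(-13908 + 18360) = (-59 + (11/2 - 38/123))/4452 = (-59 + 1277/246)*(1/4452) = -13237/246*1/4452 = -1891/156456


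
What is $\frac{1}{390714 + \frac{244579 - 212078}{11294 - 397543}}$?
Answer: $\frac{386249}{150912859285} \approx 2.5594 \cdot 10^{-6}$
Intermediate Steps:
$\frac{1}{390714 + \frac{244579 - 212078}{11294 - 397543}} = \frac{1}{390714 + \frac{32501}{-386249}} = \frac{1}{390714 + 32501 \left(- \frac{1}{386249}\right)} = \frac{1}{390714 - \frac{32501}{386249}} = \frac{1}{\frac{150912859285}{386249}} = \frac{386249}{150912859285}$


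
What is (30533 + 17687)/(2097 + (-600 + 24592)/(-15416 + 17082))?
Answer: 40167260/1758797 ≈ 22.838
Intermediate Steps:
(30533 + 17687)/(2097 + (-600 + 24592)/(-15416 + 17082)) = 48220/(2097 + 23992/1666) = 48220/(2097 + 23992*(1/1666)) = 48220/(2097 + 11996/833) = 48220/(1758797/833) = 48220*(833/1758797) = 40167260/1758797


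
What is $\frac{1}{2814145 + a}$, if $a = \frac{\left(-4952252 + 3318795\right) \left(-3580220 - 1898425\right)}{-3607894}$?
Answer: $\frac{3607894}{1204005834865} \approx 2.9966 \cdot 10^{-6}$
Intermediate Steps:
$a = - \frac{8949131025765}{3607894}$ ($a = \left(-1633457\right) \left(-5478645\right) \left(- \frac{1}{3607894}\right) = 8949131025765 \left(- \frac{1}{3607894}\right) = - \frac{8949131025765}{3607894} \approx -2.4804 \cdot 10^{6}$)
$\frac{1}{2814145 + a} = \frac{1}{2814145 - \frac{8949131025765}{3607894}} = \frac{1}{\frac{1204005834865}{3607894}} = \frac{3607894}{1204005834865}$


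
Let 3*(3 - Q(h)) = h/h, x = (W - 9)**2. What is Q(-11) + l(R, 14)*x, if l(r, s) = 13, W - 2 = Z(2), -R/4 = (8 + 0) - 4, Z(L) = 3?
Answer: 632/3 ≈ 210.67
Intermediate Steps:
R = -16 (R = -4*((8 + 0) - 4) = -4*(8 - 4) = -4*4 = -16)
W = 5 (W = 2 + 3 = 5)
x = 16 (x = (5 - 9)**2 = (-4)**2 = 16)
Q(h) = 8/3 (Q(h) = 3 - h/(3*h) = 3 - 1/3*1 = 3 - 1/3 = 8/3)
Q(-11) + l(R, 14)*x = 8/3 + 13*16 = 8/3 + 208 = 632/3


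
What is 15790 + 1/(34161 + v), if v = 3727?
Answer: 598251521/37888 ≈ 15790.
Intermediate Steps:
15790 + 1/(34161 + v) = 15790 + 1/(34161 + 3727) = 15790 + 1/37888 = 598251521/37888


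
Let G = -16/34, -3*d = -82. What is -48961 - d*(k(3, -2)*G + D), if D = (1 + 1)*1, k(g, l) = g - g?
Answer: -147047/3 ≈ -49016.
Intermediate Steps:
d = 82/3 (d = -⅓*(-82) = 82/3 ≈ 27.333)
G = -8/17 (G = -16*1/34 = -8/17 ≈ -0.47059)
k(g, l) = 0
D = 2 (D = 2*1 = 2)
-48961 - d*(k(3, -2)*G + D) = -48961 - 82*(0*(-8/17) + 2)/3 = -48961 - 82*(0 + 2)/3 = -48961 - 82*2/3 = -48961 - 1*164/3 = -48961 - 164/3 = -147047/3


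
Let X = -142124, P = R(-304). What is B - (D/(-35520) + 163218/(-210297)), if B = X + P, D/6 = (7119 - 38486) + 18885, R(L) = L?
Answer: -29553095147219/207493040 ≈ -1.4243e+5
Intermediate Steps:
P = -304
D = -74892 (D = 6*((7119 - 38486) + 18885) = 6*(-31367 + 18885) = 6*(-12482) = -74892)
B = -142428 (B = -142124 - 304 = -142428)
B - (D/(-35520) + 163218/(-210297)) = -142428 - (-74892/(-35520) + 163218/(-210297)) = -142428 - (-74892*(-1/35520) + 163218*(-1/210297)) = -142428 - (6241/2960 - 54406/70099) = -142428 - 1*276446099/207493040 = -142428 - 276446099/207493040 = -29553095147219/207493040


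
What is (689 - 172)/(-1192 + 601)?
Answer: -517/591 ≈ -0.87479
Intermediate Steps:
(689 - 172)/(-1192 + 601) = 517/(-591) = 517*(-1/591) = -517/591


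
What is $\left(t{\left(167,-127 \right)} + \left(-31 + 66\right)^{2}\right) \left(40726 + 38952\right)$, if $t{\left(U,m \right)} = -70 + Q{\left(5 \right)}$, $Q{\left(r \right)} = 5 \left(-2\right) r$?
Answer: $88044190$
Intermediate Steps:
$Q{\left(r \right)} = - 10 r$
$t{\left(U,m \right)} = -120$ ($t{\left(U,m \right)} = -70 - 50 = -120$)
$\left(t{\left(167,-127 \right)} + \left(-31 + 66\right)^{2}\right) \left(40726 + 38952\right) = \left(-120 + \left(-31 + 66\right)^{2}\right) \left(40726 + 38952\right) = \left(-120 + 35^{2}\right) 79678 = \left(-120 + 1225\right) 79678 = 1105 \cdot 79678 = 88044190$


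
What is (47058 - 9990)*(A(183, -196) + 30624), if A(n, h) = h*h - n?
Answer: 2552391276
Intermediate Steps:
A(n, h) = h² - n
(47058 - 9990)*(A(183, -196) + 30624) = (47058 - 9990)*(((-196)² - 1*183) + 30624) = 37068*((38416 - 183) + 30624) = 37068*(38233 + 30624) = 37068*68857 = 2552391276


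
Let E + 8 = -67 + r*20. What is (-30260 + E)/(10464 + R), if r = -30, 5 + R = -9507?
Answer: -30935/952 ≈ -32.495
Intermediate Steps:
R = -9512 (R = -5 - 9507 = -9512)
E = -675 (E = -8 + (-67 - 30*20) = -8 + (-67 - 600) = -8 - 667 = -675)
(-30260 + E)/(10464 + R) = (-30260 - 675)/(10464 - 9512) = -30935/952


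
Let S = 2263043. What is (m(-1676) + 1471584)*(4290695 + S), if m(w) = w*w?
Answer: 28053668733280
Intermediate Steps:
m(w) = w²
(m(-1676) + 1471584)*(4290695 + S) = ((-1676)² + 1471584)*(4290695 + 2263043) = (2808976 + 1471584)*6553738 = 4280560*6553738 = 28053668733280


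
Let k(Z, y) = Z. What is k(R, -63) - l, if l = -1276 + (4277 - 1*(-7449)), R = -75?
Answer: -10525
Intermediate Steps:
l = 10450 (l = -1276 + (4277 + 7449) = -1276 + 11726 = 10450)
k(R, -63) - l = -75 - 1*10450 = -75 - 10450 = -10525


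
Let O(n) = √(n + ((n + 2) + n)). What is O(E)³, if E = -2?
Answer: -8*I ≈ -8.0*I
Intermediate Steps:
O(n) = √(2 + 3*n) (O(n) = √(n + ((2 + n) + n)) = √(n + (2 + 2*n)) = √(2 + 3*n))
O(E)³ = (√(2 + 3*(-2)))³ = (√(2 - 6))³ = (√(-4))³ = (2*I)³ = -8*I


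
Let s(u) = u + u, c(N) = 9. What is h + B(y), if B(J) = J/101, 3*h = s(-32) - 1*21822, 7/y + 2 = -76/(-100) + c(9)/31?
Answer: -1626933971/223008 ≈ -7295.4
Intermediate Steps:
s(u) = 2*u
y = -5425/736 (y = 7/(-2 + (-76/(-100) + 9/31)) = 7/(-2 + (-76*(-1/100) + 9*(1/31))) = 7/(-2 + (19/25 + 9/31)) = 7/(-2 + 814/775) = 7/(-736/775) = 7*(-775/736) = -5425/736 ≈ -7.3709)
h = -21886/3 (h = (2*(-32) - 1*21822)/3 = (-64 - 21822)/3 = (⅓)*(-21886) = -21886/3 ≈ -7295.3)
B(J) = J/101 (B(J) = J*(1/101) = J/101)
h + B(y) = -21886/3 + (1/101)*(-5425/736) = -21886/3 - 5425/74336 = -1626933971/223008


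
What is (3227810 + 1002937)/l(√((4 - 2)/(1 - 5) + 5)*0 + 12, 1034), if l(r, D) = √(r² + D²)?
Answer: 4230747*√37/6290 ≈ 4091.4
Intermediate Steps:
l(r, D) = √(D² + r²)
(3227810 + 1002937)/l(√((4 - 2)/(1 - 5) + 5)*0 + 12, 1034) = (3227810 + 1002937)/(√(1034² + (√((4 - 2)/(1 - 5) + 5)*0 + 12)²)) = 4230747/(√(1069156 + (√(2/(-4) + 5)*0 + 12)²)) = 4230747/(√(1069156 + (√(2*(-¼) + 5)*0 + 12)²)) = 4230747/(√(1069156 + (√(-½ + 5)*0 + 12)²)) = 4230747/(√(1069156 + (√(9/2)*0 + 12)²)) = 4230747/(√(1069156 + ((3*√2/2)*0 + 12)²)) = 4230747/(√(1069156 + (0 + 12)²)) = 4230747/(√(1069156 + 12²)) = 4230747/(√(1069156 + 144)) = 4230747/(√1069300) = 4230747/((170*√37)) = 4230747*(√37/6290) = 4230747*√37/6290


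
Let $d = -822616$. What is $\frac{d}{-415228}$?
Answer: $\frac{205654}{103807} \approx 1.9811$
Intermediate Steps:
$\frac{d}{-415228} = - \frac{822616}{-415228} = \left(-822616\right) \left(- \frac{1}{415228}\right) = \frac{205654}{103807}$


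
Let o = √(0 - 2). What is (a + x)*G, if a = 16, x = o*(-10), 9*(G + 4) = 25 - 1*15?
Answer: -416/9 + 260*I*√2/9 ≈ -46.222 + 40.855*I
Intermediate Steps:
G = -26/9 (G = -4 + (25 - 1*15)/9 = -4 + (25 - 15)/9 = -4 + (⅑)*10 = -4 + 10/9 = -26/9 ≈ -2.8889)
o = I*√2 (o = √(-2) = I*√2 ≈ 1.4142*I)
x = -10*I*√2 (x = (I*√2)*(-10) = -10*I*√2 ≈ -14.142*I)
(a + x)*G = (16 - 10*I*√2)*(-26/9) = -416/9 + 260*I*√2/9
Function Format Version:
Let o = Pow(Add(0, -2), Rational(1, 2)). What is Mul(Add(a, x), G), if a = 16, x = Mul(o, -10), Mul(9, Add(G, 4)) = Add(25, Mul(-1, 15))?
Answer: Add(Rational(-416, 9), Mul(Rational(260, 9), I, Pow(2, Rational(1, 2)))) ≈ Add(-46.222, Mul(40.855, I))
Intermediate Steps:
G = Rational(-26, 9) (G = Add(-4, Mul(Rational(1, 9), Add(25, Mul(-1, 15)))) = Add(-4, Mul(Rational(1, 9), Add(25, -15))) = Add(-4, Mul(Rational(1, 9), 10)) = Add(-4, Rational(10, 9)) = Rational(-26, 9) ≈ -2.8889)
o = Mul(I, Pow(2, Rational(1, 2))) (o = Pow(-2, Rational(1, 2)) = Mul(I, Pow(2, Rational(1, 2))) ≈ Mul(1.4142, I))
x = Mul(-10, I, Pow(2, Rational(1, 2))) (x = Mul(Mul(I, Pow(2, Rational(1, 2))), -10) = Mul(-10, I, Pow(2, Rational(1, 2))) ≈ Mul(-14.142, I))
Mul(Add(a, x), G) = Mul(Add(16, Mul(-10, I, Pow(2, Rational(1, 2)))), Rational(-26, 9)) = Add(Rational(-416, 9), Mul(Rational(260, 9), I, Pow(2, Rational(1, 2))))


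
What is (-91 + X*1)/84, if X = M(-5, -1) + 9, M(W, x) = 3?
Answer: -79/84 ≈ -0.94048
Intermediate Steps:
X = 12 (X = 3 + 9 = 12)
(-91 + X*1)/84 = (-91 + 12*1)/84 = (-91 + 12)*(1/84) = -79*1/84 = -79/84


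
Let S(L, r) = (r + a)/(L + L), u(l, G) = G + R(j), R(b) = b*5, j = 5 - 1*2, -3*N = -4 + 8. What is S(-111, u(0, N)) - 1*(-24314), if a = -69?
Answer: 8096645/333 ≈ 24314.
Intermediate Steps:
N = -4/3 (N = -(-4 + 8)/3 = -1/3*4 = -4/3 ≈ -1.3333)
j = 3 (j = 5 - 2 = 3)
R(b) = 5*b
u(l, G) = 15 + G (u(l, G) = G + 5*3 = G + 15 = 15 + G)
S(L, r) = (-69 + r)/(2*L) (S(L, r) = (r - 69)/(L + L) = (-69 + r)/((2*L)) = (-69 + r)*(1/(2*L)) = (-69 + r)/(2*L))
S(-111, u(0, N)) - 1*(-24314) = (1/2)*(-69 + (15 - 4/3))/(-111) - 1*(-24314) = (1/2)*(-1/111)*(-69 + 41/3) + 24314 = (1/2)*(-1/111)*(-166/3) + 24314 = 83/333 + 24314 = 8096645/333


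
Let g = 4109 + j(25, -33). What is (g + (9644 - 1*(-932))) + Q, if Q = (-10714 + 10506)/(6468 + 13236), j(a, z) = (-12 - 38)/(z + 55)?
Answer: 397798844/27093 ≈ 14683.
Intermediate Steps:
j(a, z) = -50/(55 + z)
Q = -26/2463 (Q = -208/19704 = -208*1/19704 = -26/2463 ≈ -0.010556)
g = 45174/11 (g = 4109 - 50/(55 - 33) = 4109 - 50/22 = 4109 - 50*1/22 = 4109 - 25/11 = 45174/11 ≈ 4106.7)
(g + (9644 - 1*(-932))) + Q = (45174/11 + (9644 - 1*(-932))) - 26/2463 = (45174/11 + (9644 + 932)) - 26/2463 = (45174/11 + 10576) - 26/2463 = 161510/11 - 26/2463 = 397798844/27093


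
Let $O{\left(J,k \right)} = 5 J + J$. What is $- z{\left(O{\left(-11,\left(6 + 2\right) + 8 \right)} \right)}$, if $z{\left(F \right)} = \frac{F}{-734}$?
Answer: $- \frac{33}{367} \approx -0.089918$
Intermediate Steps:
$O{\left(J,k \right)} = 6 J$
$z{\left(F \right)} = - \frac{F}{734}$ ($z{\left(F \right)} = F \left(- \frac{1}{734}\right) = - \frac{F}{734}$)
$- z{\left(O{\left(-11,\left(6 + 2\right) + 8 \right)} \right)} = - \frac{\left(-1\right) 6 \left(-11\right)}{734} = - \frac{\left(-1\right) \left(-66\right)}{734} = \left(-1\right) \frac{33}{367} = - \frac{33}{367}$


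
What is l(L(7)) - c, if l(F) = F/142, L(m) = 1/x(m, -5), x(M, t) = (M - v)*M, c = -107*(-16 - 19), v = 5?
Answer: -7445059/1988 ≈ -3745.0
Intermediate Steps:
c = 3745 (c = -107*(-35) = 3745)
x(M, t) = M*(-5 + M) (x(M, t) = (M - 1*5)*M = (M - 5)*M = (-5 + M)*M = M*(-5 + M))
L(m) = 1/(m*(-5 + m))
l(F) = F/142 (l(F) = F*(1/142) = F/142)
l(L(7)) - c = (1/(7*(-5 + 7)))/142 - 1*3745 = ((⅐)/2)/142 - 3745 = ((⅐)*(½))/142 - 3745 = (1/142)*(1/14) - 3745 = 1/1988 - 3745 = -7445059/1988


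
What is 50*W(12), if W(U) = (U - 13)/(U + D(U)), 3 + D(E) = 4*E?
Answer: -50/57 ≈ -0.87719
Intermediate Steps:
D(E) = -3 + 4*E
W(U) = (-13 + U)/(-3 + 5*U) (W(U) = (U - 13)/(U + (-3 + 4*U)) = (-13 + U)/(-3 + 5*U))
50*W(12) = 50*((-13 + 12)/(-3 + 5*12)) = 50*(-1/(-3 + 60)) = 50*(-1/57) = -50/57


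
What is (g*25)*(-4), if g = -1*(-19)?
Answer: -1900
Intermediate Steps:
g = 19
(g*25)*(-4) = (19*25)*(-4) = 475*(-4) = -1900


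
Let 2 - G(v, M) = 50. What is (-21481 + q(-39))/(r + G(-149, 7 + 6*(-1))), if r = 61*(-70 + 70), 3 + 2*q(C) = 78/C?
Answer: 42967/96 ≈ 447.57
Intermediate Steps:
G(v, M) = -48 (G(v, M) = 2 - 1*50 = 2 - 50 = -48)
q(C) = -3/2 + 39/C (q(C) = -3/2 + (78/C)/2 = -3/2 + 39/C)
r = 0 (r = 61*0 = 0)
(-21481 + q(-39))/(r + G(-149, 7 + 6*(-1))) = (-21481 + (-3/2 + 39/(-39)))/(0 - 48) = (-21481 + (-3/2 + 39*(-1/39)))/(-48) = (-21481 + (-3/2 - 1))*(-1/48) = (-21481 - 5/2)*(-1/48) = -42967/2*(-1/48) = 42967/96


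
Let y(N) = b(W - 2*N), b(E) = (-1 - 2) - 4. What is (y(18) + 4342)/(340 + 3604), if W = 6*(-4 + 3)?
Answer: 255/232 ≈ 1.0991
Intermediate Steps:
W = -6 (W = 6*(-1) = -6)
b(E) = -7 (b(E) = -3 - 4 = -7)
y(N) = -7
(y(18) + 4342)/(340 + 3604) = (-7 + 4342)/(340 + 3604) = 4335/3944 = 4335*(1/3944) = 255/232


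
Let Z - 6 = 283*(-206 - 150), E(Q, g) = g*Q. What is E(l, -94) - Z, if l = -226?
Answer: 121986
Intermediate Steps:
E(Q, g) = Q*g
Z = -100742 (Z = 6 + 283*(-206 - 150) = 6 + 283*(-356) = 6 - 100748 = -100742)
E(l, -94) - Z = -226*(-94) - 1*(-100742) = 21244 + 100742 = 121986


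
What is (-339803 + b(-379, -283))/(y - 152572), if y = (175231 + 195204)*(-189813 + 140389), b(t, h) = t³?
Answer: 9129957/3051422002 ≈ 0.0029920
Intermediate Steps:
y = -18308379440 (y = 370435*(-49424) = -18308379440)
(-339803 + b(-379, -283))/(y - 152572) = (-339803 + (-379)³)/(-18308379440 - 152572) = (-339803 - 54439939)/(-18308532012) = -54779742*(-1/18308532012) = 9129957/3051422002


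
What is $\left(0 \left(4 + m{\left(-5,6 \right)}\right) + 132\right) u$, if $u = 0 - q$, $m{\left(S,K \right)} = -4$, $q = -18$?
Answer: $2376$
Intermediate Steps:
$u = 18$ ($u = 0 - -18 = 0 + 18 = 18$)
$\left(0 \left(4 + m{\left(-5,6 \right)}\right) + 132\right) u = \left(0 \left(4 - 4\right) + 132\right) 18 = \left(0 \cdot 0 + 132\right) 18 = \left(0 + 132\right) 18 = 132 \cdot 18 = 2376$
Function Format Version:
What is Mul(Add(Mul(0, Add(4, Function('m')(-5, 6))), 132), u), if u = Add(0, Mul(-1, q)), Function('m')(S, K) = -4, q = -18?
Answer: 2376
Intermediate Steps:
u = 18 (u = Add(0, Mul(-1, -18)) = Add(0, 18) = 18)
Mul(Add(Mul(0, Add(4, Function('m')(-5, 6))), 132), u) = Mul(Add(Mul(0, Add(4, -4)), 132), 18) = Mul(Add(Mul(0, 0), 132), 18) = Mul(Add(0, 132), 18) = Mul(132, 18) = 2376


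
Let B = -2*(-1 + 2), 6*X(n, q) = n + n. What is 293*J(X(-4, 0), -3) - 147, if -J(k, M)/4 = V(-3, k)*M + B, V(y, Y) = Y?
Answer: -2491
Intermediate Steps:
X(n, q) = n/3 (X(n, q) = (n + n)/6 = (2*n)/6 = n/3)
B = -2 (B = -2*1 = -2)
J(k, M) = 8 - 4*M*k (J(k, M) = -4*(k*M - 2) = -4*(M*k - 2) = -4*(-2 + M*k) = 8 - 4*M*k)
293*J(X(-4, 0), -3) - 147 = 293*(8 - 4*(-3)*(⅓)*(-4)) - 147 = 293*(8 - 4*(-3)*(-4/3)) - 147 = 293*(8 - 16) - 147 = 293*(-8) - 147 = -2344 - 147 = -2491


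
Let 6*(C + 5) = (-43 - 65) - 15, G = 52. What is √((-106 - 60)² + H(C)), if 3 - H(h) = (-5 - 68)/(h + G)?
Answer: √77420969/53 ≈ 166.02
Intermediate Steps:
C = -51/2 (C = -5 + ((-43 - 65) - 15)/6 = -5 + (-108 - 15)/6 = -5 + (⅙)*(-123) = -5 - 41/2 = -51/2 ≈ -25.500)
H(h) = 3 + 73/(52 + h) (H(h) = 3 - (-5 - 68)/(h + 52) = 3 - (-73)/(52 + h) = 3 + 73/(52 + h))
√((-106 - 60)² + H(C)) = √((-106 - 60)² + (229 + 3*(-51/2))/(52 - 51/2)) = √((-166)² + (229 - 153/2)/(53/2)) = √(27556 + (2/53)*(305/2)) = √(27556 + 305/53) = √(1460773/53) = √77420969/53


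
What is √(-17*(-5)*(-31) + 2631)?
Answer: 2*I ≈ 2.0*I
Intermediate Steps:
√(-17*(-5)*(-31) + 2631) = √(85*(-31) + 2631) = √(-2635 + 2631) = √(-4) = 2*I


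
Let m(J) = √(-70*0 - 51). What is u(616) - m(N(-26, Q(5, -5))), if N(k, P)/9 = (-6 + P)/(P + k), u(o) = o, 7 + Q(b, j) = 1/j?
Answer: 616 - I*√51 ≈ 616.0 - 7.1414*I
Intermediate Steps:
Q(b, j) = -7 + 1/j
N(k, P) = 9*(-6 + P)/(P + k) (N(k, P) = 9*((-6 + P)/(P + k)) = 9*(-6 + P)/(P + k))
m(J) = I*√51 (m(J) = √(0 - 51) = √(-51) = I*√51)
u(616) - m(N(-26, Q(5, -5))) = 616 - I*√51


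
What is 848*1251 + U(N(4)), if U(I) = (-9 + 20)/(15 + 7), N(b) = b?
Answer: 2121697/2 ≈ 1.0608e+6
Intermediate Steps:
U(I) = 1/2 (U(I) = 11/22 = 11*(1/22) = 1/2)
848*1251 + U(N(4)) = 848*1251 + 1/2 = 1060848 + 1/2 = 2121697/2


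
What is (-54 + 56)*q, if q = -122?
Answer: -244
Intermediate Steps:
(-54 + 56)*q = (-54 + 56)*(-122) = 2*(-122) = -244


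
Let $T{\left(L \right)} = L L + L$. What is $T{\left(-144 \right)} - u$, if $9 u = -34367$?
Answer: $\frac{219695}{9} \approx 24411.0$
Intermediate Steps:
$T{\left(L \right)} = L + L^{2}$ ($T{\left(L \right)} = L^{2} + L = L + L^{2}$)
$u = - \frac{34367}{9}$ ($u = \frac{1}{9} \left(-34367\right) = - \frac{34367}{9} \approx -3818.6$)
$T{\left(-144 \right)} - u = - 144 \left(1 - 144\right) - - \frac{34367}{9} = \left(-144\right) \left(-143\right) + \frac{34367}{9} = 20592 + \frac{34367}{9} = \frac{219695}{9}$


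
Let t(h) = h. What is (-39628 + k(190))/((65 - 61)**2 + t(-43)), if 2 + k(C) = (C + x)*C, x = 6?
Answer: 2390/27 ≈ 88.519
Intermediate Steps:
k(C) = -2 + C*(6 + C) (k(C) = -2 + (C + 6)*C = -2 + (6 + C)*C = -2 + C*(6 + C))
(-39628 + k(190))/((65 - 61)**2 + t(-43)) = (-39628 + (-2 + 190**2 + 6*190))/((65 - 61)**2 - 43) = (-39628 + (-2 + 36100 + 1140))/(4**2 - 43) = (-39628 + 37238)/(16 - 43) = -2390/(-27) = -2390*(-1/27) = 2390/27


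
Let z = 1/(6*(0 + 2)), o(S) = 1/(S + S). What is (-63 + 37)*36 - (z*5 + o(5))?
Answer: -56191/60 ≈ -936.52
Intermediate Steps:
o(S) = 1/(2*S)
z = 1/12 (z = 1/(6*2) = 1/12 ≈ 0.083333)
(-63 + 37)*36 - (z*5 + o(5)) = (-63 + 37)*36 - ((1/12)*5 + (½)/5) = -26*36 - (5/12 + (½)*(⅕)) = -936 - (5/12 + ⅒) = -936 - 1*31/60 = -936 - 31/60 = -56191/60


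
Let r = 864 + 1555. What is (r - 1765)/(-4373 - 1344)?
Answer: -654/5717 ≈ -0.11440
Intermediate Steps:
r = 2419
(r - 1765)/(-4373 - 1344) = (2419 - 1765)/(-4373 - 1344) = 654/(-5717) = 654*(-1/5717) = -654/5717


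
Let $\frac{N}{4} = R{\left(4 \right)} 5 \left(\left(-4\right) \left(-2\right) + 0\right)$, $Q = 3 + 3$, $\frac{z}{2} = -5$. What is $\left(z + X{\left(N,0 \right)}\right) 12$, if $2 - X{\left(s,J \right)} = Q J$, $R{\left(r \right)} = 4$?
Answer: $-96$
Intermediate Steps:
$z = -10$ ($z = 2 \left(-5\right) = -10$)
$Q = 6$
$N = 640$ ($N = 4 \cdot 4 \cdot 5 \left(\left(-4\right) \left(-2\right) + 0\right) = 4 \cdot 20 \left(8 + 0\right) = 4 \cdot 20 \cdot 8 = 4 \cdot 160 = 640$)
$X{\left(s,J \right)} = 2 - 6 J$
$\left(z + X{\left(N,0 \right)}\right) 12 = \left(-10 + \left(2 - 0\right)\right) 12 = \left(-10 + \left(2 + 0\right)\right) 12 = \left(-10 + 2\right) 12 = \left(-8\right) 12 = -96$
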